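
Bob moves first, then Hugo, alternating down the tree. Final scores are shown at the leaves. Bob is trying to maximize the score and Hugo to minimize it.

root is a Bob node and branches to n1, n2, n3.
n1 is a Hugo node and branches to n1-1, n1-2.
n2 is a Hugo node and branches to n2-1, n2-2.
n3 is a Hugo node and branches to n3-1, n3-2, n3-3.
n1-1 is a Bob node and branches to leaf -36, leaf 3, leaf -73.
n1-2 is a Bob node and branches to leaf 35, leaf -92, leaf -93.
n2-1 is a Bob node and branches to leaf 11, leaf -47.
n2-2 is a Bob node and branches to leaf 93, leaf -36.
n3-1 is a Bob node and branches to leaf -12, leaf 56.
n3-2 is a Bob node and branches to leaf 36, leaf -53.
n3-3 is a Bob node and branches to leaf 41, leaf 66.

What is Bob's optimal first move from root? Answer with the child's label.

n1-1 (Bob): max(-36, 3, -73) = 3
n1-2 (Bob): max(35, -92, -93) = 35
n1 (Hugo): min(3, 35) = 3
n2-1 (Bob): max(11, -47) = 11
n2-2 (Bob): max(93, -36) = 93
n2 (Hugo): min(11, 93) = 11
n3-1 (Bob): max(-12, 56) = 56
n3-2 (Bob): max(36, -53) = 36
n3-3 (Bob): max(41, 66) = 66
n3 (Hugo): min(56, 36, 66) = 36
root (Bob): max(3, 11, 36) = 36
Bob at root wants the highest of {n1=3, n2=11, n3=36}, so chooses n3.

n3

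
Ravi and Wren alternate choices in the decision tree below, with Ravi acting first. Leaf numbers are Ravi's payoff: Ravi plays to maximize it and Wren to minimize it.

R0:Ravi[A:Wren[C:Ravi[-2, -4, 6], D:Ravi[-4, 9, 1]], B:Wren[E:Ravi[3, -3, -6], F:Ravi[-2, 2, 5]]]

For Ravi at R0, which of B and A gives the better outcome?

A

E (Ravi): max(3, -3, -6) = 3
F (Ravi): max(-2, 2, 5) = 5
B (Wren): min(3, 5) = 3
C (Ravi): max(-2, -4, 6) = 6
D (Ravi): max(-4, 9, 1) = 9
A (Wren): min(6, 9) = 6
Ravi prefers the higher value; B=3, A=6. A is better since 6 > 3.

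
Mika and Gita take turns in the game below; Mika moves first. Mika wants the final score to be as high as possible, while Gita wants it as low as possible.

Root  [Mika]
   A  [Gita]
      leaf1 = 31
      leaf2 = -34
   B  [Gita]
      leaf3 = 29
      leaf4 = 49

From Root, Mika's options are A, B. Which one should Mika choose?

B

A (Gita): min(31, -34) = -34
B (Gita): min(29, 49) = 29
Root (Mika): max(-34, 29) = 29
Mika at Root wants the highest of {A=-34, B=29}, so chooses B.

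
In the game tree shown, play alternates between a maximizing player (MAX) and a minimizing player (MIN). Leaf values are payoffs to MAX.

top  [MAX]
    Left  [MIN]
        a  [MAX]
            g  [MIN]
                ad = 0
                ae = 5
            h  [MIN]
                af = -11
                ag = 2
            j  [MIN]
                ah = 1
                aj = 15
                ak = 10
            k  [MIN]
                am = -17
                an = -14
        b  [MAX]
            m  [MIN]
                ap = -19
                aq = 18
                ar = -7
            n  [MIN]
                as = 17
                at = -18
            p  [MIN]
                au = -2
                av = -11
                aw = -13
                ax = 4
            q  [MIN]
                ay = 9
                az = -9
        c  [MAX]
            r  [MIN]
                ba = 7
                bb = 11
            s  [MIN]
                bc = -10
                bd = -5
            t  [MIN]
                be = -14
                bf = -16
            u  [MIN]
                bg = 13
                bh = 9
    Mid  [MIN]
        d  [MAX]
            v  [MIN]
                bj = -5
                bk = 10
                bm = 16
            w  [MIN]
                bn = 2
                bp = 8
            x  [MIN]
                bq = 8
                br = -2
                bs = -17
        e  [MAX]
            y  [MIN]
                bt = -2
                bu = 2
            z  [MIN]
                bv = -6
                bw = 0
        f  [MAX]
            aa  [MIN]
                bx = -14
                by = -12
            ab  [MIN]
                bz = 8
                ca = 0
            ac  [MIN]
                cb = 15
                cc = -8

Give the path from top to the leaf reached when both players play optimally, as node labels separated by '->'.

top -> Mid -> e -> y -> bt

g (MIN): min(0, 5) = 0
h (MIN): min(-11, 2) = -11
j (MIN): min(1, 15, 10) = 1
k (MIN): min(-17, -14) = -17
a (MAX): max(0, -11, 1, -17) = 1
m (MIN): min(-19, 18, -7) = -19
n (MIN): min(17, -18) = -18
p (MIN): min(-2, -11, -13, 4) = -13
q (MIN): min(9, -9) = -9
b (MAX): max(-19, -18, -13, -9) = -9
r (MIN): min(7, 11) = 7
s (MIN): min(-10, -5) = -10
t (MIN): min(-14, -16) = -16
u (MIN): min(13, 9) = 9
c (MAX): max(7, -10, -16, 9) = 9
Left (MIN): min(1, -9, 9) = -9
v (MIN): min(-5, 10, 16) = -5
w (MIN): min(2, 8) = 2
x (MIN): min(8, -2, -17) = -17
d (MAX): max(-5, 2, -17) = 2
y (MIN): min(-2, 2) = -2
z (MIN): min(-6, 0) = -6
e (MAX): max(-2, -6) = -2
aa (MIN): min(-14, -12) = -14
ab (MIN): min(8, 0) = 0
ac (MIN): min(15, -8) = -8
f (MAX): max(-14, 0, -8) = 0
Mid (MIN): min(2, -2, 0) = -2
top (MAX): max(-9, -2) = -2
At top, MAX picks Mid (highest: -2).
At Mid, MIN picks e (lowest: -2).
At e, MAX picks y (highest: -2).
At y, MIN picks bt (lowest: -2).
Terminal value -2.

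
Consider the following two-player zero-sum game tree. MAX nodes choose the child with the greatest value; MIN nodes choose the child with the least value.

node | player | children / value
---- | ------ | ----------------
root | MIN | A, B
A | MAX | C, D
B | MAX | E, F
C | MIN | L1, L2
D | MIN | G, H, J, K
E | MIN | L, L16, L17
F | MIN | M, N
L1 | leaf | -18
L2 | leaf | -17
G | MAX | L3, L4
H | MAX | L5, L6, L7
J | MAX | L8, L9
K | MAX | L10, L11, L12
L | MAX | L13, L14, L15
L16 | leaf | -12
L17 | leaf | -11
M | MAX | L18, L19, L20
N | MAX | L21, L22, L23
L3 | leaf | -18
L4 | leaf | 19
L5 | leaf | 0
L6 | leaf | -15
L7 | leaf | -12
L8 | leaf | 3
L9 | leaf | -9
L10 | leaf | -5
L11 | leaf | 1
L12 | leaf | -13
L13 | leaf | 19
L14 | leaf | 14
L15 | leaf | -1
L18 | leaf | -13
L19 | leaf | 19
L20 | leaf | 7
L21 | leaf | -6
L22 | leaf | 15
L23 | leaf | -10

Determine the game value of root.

C (MIN): min(-18, -17) = -18
G (MAX): max(-18, 19) = 19
H (MAX): max(0, -15, -12) = 0
J (MAX): max(3, -9) = 3
K (MAX): max(-5, 1, -13) = 1
D (MIN): min(19, 0, 3, 1) = 0
A (MAX): max(-18, 0) = 0
L (MAX): max(19, 14, -1) = 19
E (MIN): min(19, -12, -11) = -12
M (MAX): max(-13, 19, 7) = 19
N (MAX): max(-6, 15, -10) = 15
F (MIN): min(19, 15) = 15
B (MAX): max(-12, 15) = 15
root (MIN): min(0, 15) = 0

0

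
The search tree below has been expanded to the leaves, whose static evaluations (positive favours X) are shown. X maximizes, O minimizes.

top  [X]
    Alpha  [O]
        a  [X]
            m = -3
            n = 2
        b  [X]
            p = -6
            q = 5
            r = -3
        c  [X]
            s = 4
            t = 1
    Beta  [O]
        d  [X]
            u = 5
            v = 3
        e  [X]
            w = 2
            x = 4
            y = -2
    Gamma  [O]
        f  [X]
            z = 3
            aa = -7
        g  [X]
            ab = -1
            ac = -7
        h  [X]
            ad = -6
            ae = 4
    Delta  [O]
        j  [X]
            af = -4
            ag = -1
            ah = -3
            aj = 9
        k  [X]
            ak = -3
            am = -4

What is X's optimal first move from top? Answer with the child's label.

Beta

a (X): max(-3, 2) = 2
b (X): max(-6, 5, -3) = 5
c (X): max(4, 1) = 4
Alpha (O): min(2, 5, 4) = 2
d (X): max(5, 3) = 5
e (X): max(2, 4, -2) = 4
Beta (O): min(5, 4) = 4
f (X): max(3, -7) = 3
g (X): max(-1, -7) = -1
h (X): max(-6, 4) = 4
Gamma (O): min(3, -1, 4) = -1
j (X): max(-4, -1, -3, 9) = 9
k (X): max(-3, -4) = -3
Delta (O): min(9, -3) = -3
top (X): max(2, 4, -1, -3) = 4
X at top wants the highest of {Alpha=2, Beta=4, Gamma=-1, Delta=-3}, so chooses Beta.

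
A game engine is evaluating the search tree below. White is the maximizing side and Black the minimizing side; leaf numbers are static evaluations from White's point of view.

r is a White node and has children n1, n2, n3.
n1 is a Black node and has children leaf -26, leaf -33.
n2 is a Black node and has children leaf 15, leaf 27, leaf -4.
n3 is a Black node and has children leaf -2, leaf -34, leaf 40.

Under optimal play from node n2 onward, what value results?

n2 (Black): min(15, 27, -4) = -4

-4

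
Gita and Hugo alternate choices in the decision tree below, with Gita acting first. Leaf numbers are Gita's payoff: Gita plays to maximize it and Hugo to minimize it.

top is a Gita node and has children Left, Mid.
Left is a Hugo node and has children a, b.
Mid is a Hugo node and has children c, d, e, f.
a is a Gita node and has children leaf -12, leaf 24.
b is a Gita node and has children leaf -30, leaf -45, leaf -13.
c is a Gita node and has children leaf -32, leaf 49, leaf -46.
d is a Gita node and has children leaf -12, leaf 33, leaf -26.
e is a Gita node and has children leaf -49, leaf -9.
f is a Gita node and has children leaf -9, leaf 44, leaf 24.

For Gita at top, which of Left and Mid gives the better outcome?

a (Gita): max(-12, 24) = 24
b (Gita): max(-30, -45, -13) = -13
Left (Hugo): min(24, -13) = -13
c (Gita): max(-32, 49, -46) = 49
d (Gita): max(-12, 33, -26) = 33
e (Gita): max(-49, -9) = -9
f (Gita): max(-9, 44, 24) = 44
Mid (Hugo): min(49, 33, -9, 44) = -9
Gita prefers the higher value; Left=-13, Mid=-9. Mid is better since -9 > -13.

Mid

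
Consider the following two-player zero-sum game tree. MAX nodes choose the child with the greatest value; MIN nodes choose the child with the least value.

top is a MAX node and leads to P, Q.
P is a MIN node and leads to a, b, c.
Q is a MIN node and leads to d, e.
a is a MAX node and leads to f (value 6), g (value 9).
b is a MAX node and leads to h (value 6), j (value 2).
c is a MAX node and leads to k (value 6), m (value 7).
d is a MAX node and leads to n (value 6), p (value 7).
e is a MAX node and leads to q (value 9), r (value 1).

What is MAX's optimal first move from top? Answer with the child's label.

Q

a (MAX): max(6, 9) = 9
b (MAX): max(6, 2) = 6
c (MAX): max(6, 7) = 7
P (MIN): min(9, 6, 7) = 6
d (MAX): max(6, 7) = 7
e (MAX): max(9, 1) = 9
Q (MIN): min(7, 9) = 7
top (MAX): max(6, 7) = 7
MAX at top wants the highest of {P=6, Q=7}, so chooses Q.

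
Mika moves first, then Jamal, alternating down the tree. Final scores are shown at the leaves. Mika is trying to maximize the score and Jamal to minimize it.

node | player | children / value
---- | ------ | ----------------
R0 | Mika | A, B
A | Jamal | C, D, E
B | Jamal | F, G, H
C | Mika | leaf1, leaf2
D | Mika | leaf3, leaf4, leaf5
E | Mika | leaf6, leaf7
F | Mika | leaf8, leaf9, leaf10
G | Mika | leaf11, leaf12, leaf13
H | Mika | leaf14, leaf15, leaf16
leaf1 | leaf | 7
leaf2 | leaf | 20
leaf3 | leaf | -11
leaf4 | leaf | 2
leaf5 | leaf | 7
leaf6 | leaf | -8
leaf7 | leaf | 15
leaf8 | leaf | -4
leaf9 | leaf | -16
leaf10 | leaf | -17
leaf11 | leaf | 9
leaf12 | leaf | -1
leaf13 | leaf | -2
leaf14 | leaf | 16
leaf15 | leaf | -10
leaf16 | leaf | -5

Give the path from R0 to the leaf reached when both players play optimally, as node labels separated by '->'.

C (Mika): max(7, 20) = 20
D (Mika): max(-11, 2, 7) = 7
E (Mika): max(-8, 15) = 15
A (Jamal): min(20, 7, 15) = 7
F (Mika): max(-4, -16, -17) = -4
G (Mika): max(9, -1, -2) = 9
H (Mika): max(16, -10, -5) = 16
B (Jamal): min(-4, 9, 16) = -4
R0 (Mika): max(7, -4) = 7
At R0, Mika picks A (highest: 7).
At A, Jamal picks D (lowest: 7).
At D, Mika picks leaf5 (highest: 7).
Terminal value 7.

R0 -> A -> D -> leaf5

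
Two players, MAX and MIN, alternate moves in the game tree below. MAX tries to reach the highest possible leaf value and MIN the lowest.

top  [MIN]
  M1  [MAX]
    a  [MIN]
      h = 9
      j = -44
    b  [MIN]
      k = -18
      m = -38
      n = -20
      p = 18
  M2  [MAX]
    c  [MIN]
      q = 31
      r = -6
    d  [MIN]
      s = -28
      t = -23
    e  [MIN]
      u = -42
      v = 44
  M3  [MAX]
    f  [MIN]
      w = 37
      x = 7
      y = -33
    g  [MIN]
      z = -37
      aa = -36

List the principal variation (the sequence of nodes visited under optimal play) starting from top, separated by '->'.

top -> M1 -> b -> m

a (MIN): min(9, -44) = -44
b (MIN): min(-18, -38, -20, 18) = -38
M1 (MAX): max(-44, -38) = -38
c (MIN): min(31, -6) = -6
d (MIN): min(-28, -23) = -28
e (MIN): min(-42, 44) = -42
M2 (MAX): max(-6, -28, -42) = -6
f (MIN): min(37, 7, -33) = -33
g (MIN): min(-37, -36) = -37
M3 (MAX): max(-33, -37) = -33
top (MIN): min(-38, -6, -33) = -38
At top, MIN picks M1 (lowest: -38).
At M1, MAX picks b (highest: -38).
At b, MIN picks m (lowest: -38).
Terminal value -38.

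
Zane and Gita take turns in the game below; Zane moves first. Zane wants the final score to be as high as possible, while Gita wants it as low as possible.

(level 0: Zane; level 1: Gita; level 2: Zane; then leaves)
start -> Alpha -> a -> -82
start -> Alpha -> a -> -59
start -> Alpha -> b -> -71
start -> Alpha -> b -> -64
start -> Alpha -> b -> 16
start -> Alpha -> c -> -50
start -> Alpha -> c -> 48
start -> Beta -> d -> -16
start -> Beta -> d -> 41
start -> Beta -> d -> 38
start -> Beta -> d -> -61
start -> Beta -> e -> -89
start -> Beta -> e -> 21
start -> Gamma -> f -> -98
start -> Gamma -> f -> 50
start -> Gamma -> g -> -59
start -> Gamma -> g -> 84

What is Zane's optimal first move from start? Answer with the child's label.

Gamma

a (Zane): max(-82, -59) = -59
b (Zane): max(-71, -64, 16) = 16
c (Zane): max(-50, 48) = 48
Alpha (Gita): min(-59, 16, 48) = -59
d (Zane): max(-16, 41, 38, -61) = 41
e (Zane): max(-89, 21) = 21
Beta (Gita): min(41, 21) = 21
f (Zane): max(-98, 50) = 50
g (Zane): max(-59, 84) = 84
Gamma (Gita): min(50, 84) = 50
start (Zane): max(-59, 21, 50) = 50
Zane at start wants the highest of {Alpha=-59, Beta=21, Gamma=50}, so chooses Gamma.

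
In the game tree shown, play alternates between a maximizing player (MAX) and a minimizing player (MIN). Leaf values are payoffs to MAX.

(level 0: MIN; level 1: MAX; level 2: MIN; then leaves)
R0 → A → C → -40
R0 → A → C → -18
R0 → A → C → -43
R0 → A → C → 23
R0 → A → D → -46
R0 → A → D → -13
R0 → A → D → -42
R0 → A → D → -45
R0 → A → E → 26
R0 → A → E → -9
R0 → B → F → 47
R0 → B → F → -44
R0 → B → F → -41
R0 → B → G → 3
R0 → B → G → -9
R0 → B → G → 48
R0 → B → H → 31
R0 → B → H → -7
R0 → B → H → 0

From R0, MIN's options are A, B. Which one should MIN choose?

A

C (MIN): min(-40, -18, -43, 23) = -43
D (MIN): min(-46, -13, -42, -45) = -46
E (MIN): min(26, -9) = -9
A (MAX): max(-43, -46, -9) = -9
F (MIN): min(47, -44, -41) = -44
G (MIN): min(3, -9, 48) = -9
H (MIN): min(31, -7, 0) = -7
B (MAX): max(-44, -9, -7) = -7
R0 (MIN): min(-9, -7) = -9
MIN at R0 wants the lowest of {A=-9, B=-7}, so chooses A.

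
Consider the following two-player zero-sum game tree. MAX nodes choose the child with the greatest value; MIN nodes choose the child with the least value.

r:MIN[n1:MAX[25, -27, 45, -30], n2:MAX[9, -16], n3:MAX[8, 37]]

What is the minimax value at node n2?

9

n2 (MAX): max(9, -16) = 9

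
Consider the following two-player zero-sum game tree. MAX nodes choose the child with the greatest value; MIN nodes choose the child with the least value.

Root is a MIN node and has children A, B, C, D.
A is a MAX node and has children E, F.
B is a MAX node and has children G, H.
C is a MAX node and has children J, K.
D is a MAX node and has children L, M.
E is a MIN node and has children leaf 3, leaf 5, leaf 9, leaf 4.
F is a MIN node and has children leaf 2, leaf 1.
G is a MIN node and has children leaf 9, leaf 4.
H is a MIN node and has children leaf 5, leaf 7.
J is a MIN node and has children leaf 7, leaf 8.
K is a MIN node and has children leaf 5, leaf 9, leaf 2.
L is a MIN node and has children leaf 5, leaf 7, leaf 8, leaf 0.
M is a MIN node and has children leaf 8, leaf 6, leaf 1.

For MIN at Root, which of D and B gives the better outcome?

L (MIN): min(5, 7, 8, 0) = 0
M (MIN): min(8, 6, 1) = 1
D (MAX): max(0, 1) = 1
G (MIN): min(9, 4) = 4
H (MIN): min(5, 7) = 5
B (MAX): max(4, 5) = 5
MIN prefers the lower value; D=1, B=5. D is better since 1 < 5.

D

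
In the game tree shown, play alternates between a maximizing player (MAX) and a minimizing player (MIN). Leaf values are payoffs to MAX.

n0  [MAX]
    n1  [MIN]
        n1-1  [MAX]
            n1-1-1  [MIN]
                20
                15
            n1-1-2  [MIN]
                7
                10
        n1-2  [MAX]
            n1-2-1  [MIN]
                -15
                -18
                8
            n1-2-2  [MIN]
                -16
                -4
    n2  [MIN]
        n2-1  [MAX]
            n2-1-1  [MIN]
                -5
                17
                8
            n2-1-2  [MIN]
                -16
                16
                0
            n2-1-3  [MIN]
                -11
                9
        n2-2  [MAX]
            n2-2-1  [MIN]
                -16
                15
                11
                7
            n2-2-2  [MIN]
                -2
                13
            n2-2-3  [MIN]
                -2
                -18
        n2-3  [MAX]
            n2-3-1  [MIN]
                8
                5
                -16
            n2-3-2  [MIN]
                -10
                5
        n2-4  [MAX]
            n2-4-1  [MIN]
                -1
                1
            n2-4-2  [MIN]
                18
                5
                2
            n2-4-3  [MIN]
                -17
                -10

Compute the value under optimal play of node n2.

n2-1-1 (MIN): min(-5, 17, 8) = -5
n2-1-2 (MIN): min(-16, 16, 0) = -16
n2-1-3 (MIN): min(-11, 9) = -11
n2-1 (MAX): max(-5, -16, -11) = -5
n2-2-1 (MIN): min(-16, 15, 11, 7) = -16
n2-2-2 (MIN): min(-2, 13) = -2
n2-2-3 (MIN): min(-2, -18) = -18
n2-2 (MAX): max(-16, -2, -18) = -2
n2-3-1 (MIN): min(8, 5, -16) = -16
n2-3-2 (MIN): min(-10, 5) = -10
n2-3 (MAX): max(-16, -10) = -10
n2-4-1 (MIN): min(-1, 1) = -1
n2-4-2 (MIN): min(18, 5, 2) = 2
n2-4-3 (MIN): min(-17, -10) = -17
n2-4 (MAX): max(-1, 2, -17) = 2
n2 (MIN): min(-5, -2, -10, 2) = -10

-10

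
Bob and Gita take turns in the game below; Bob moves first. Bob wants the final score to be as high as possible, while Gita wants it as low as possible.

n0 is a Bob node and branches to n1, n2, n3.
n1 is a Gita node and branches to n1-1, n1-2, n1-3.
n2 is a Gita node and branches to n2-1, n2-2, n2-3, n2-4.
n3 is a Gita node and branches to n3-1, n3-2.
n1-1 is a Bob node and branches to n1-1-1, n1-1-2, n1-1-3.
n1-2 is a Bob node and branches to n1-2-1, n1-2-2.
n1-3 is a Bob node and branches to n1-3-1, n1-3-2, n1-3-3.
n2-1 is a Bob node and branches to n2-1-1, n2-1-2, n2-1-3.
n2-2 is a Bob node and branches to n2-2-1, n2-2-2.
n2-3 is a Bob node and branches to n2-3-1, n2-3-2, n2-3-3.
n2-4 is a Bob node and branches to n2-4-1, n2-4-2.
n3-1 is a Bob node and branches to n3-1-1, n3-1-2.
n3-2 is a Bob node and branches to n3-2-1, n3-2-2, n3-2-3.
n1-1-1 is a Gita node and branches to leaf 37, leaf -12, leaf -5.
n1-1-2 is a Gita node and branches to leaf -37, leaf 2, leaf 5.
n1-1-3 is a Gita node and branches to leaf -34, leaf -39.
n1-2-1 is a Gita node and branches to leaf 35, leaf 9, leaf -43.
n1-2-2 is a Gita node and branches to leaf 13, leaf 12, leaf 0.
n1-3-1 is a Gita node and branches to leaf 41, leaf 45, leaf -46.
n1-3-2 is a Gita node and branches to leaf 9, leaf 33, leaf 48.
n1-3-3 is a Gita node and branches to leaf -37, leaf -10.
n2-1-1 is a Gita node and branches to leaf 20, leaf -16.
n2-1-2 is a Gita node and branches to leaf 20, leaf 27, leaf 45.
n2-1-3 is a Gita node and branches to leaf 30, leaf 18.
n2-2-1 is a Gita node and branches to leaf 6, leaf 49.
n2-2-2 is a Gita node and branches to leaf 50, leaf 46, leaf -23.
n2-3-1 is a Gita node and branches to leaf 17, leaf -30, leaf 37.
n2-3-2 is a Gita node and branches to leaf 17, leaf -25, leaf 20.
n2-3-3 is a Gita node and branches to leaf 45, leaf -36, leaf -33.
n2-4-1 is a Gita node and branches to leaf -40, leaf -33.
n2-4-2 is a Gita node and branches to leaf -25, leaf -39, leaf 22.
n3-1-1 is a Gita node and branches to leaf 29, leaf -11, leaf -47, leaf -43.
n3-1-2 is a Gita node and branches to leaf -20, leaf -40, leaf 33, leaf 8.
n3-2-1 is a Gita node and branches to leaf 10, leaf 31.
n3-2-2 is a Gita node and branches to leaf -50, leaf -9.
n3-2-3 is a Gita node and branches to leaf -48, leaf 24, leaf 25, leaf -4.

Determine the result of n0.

n1-1-1 (Gita): min(37, -12, -5) = -12
n1-1-2 (Gita): min(-37, 2, 5) = -37
n1-1-3 (Gita): min(-34, -39) = -39
n1-1 (Bob): max(-12, -37, -39) = -12
n1-2-1 (Gita): min(35, 9, -43) = -43
n1-2-2 (Gita): min(13, 12, 0) = 0
n1-2 (Bob): max(-43, 0) = 0
n1-3-1 (Gita): min(41, 45, -46) = -46
n1-3-2 (Gita): min(9, 33, 48) = 9
n1-3-3 (Gita): min(-37, -10) = -37
n1-3 (Bob): max(-46, 9, -37) = 9
n1 (Gita): min(-12, 0, 9) = -12
n2-1-1 (Gita): min(20, -16) = -16
n2-1-2 (Gita): min(20, 27, 45) = 20
n2-1-3 (Gita): min(30, 18) = 18
n2-1 (Bob): max(-16, 20, 18) = 20
n2-2-1 (Gita): min(6, 49) = 6
n2-2-2 (Gita): min(50, 46, -23) = -23
n2-2 (Bob): max(6, -23) = 6
n2-3-1 (Gita): min(17, -30, 37) = -30
n2-3-2 (Gita): min(17, -25, 20) = -25
n2-3-3 (Gita): min(45, -36, -33) = -36
n2-3 (Bob): max(-30, -25, -36) = -25
n2-4-1 (Gita): min(-40, -33) = -40
n2-4-2 (Gita): min(-25, -39, 22) = -39
n2-4 (Bob): max(-40, -39) = -39
n2 (Gita): min(20, 6, -25, -39) = -39
n3-1-1 (Gita): min(29, -11, -47, -43) = -47
n3-1-2 (Gita): min(-20, -40, 33, 8) = -40
n3-1 (Bob): max(-47, -40) = -40
n3-2-1 (Gita): min(10, 31) = 10
n3-2-2 (Gita): min(-50, -9) = -50
n3-2-3 (Gita): min(-48, 24, 25, -4) = -48
n3-2 (Bob): max(10, -50, -48) = 10
n3 (Gita): min(-40, 10) = -40
n0 (Bob): max(-12, -39, -40) = -12

-12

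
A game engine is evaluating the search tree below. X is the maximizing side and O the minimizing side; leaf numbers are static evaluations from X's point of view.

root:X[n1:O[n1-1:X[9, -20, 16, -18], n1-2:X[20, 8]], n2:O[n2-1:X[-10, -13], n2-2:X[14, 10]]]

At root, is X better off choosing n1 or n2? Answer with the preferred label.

n1-1 (X): max(9, -20, 16, -18) = 16
n1-2 (X): max(20, 8) = 20
n1 (O): min(16, 20) = 16
n2-1 (X): max(-10, -13) = -10
n2-2 (X): max(14, 10) = 14
n2 (O): min(-10, 14) = -10
X prefers the higher value; n1=16, n2=-10. n1 is better since 16 > -10.

n1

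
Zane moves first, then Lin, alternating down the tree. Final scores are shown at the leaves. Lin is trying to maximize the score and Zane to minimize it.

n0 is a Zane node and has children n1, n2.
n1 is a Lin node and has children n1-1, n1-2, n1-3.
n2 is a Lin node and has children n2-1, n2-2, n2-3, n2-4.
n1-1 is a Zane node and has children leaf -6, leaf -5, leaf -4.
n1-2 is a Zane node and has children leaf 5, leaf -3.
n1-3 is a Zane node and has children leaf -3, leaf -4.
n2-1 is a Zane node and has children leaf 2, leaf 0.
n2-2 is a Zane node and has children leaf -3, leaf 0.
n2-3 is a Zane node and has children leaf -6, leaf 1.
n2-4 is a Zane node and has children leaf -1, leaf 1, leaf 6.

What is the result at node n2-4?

-1

n2-4 (Zane): min(-1, 1, 6) = -1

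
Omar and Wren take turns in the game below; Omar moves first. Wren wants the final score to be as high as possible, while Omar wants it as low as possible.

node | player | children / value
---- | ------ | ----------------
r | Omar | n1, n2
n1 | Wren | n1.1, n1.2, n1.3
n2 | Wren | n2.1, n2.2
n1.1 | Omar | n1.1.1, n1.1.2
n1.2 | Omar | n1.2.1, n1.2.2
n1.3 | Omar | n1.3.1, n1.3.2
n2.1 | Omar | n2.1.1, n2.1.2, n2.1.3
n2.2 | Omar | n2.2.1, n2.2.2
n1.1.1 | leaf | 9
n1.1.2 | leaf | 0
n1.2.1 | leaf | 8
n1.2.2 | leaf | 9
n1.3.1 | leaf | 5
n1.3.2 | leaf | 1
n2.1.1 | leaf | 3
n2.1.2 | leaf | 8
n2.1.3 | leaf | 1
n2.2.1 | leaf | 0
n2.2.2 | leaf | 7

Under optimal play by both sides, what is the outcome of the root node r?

n1.1 (Omar): min(9, 0) = 0
n1.2 (Omar): min(8, 9) = 8
n1.3 (Omar): min(5, 1) = 1
n1 (Wren): max(0, 8, 1) = 8
n2.1 (Omar): min(3, 8, 1) = 1
n2.2 (Omar): min(0, 7) = 0
n2 (Wren): max(1, 0) = 1
r (Omar): min(8, 1) = 1

1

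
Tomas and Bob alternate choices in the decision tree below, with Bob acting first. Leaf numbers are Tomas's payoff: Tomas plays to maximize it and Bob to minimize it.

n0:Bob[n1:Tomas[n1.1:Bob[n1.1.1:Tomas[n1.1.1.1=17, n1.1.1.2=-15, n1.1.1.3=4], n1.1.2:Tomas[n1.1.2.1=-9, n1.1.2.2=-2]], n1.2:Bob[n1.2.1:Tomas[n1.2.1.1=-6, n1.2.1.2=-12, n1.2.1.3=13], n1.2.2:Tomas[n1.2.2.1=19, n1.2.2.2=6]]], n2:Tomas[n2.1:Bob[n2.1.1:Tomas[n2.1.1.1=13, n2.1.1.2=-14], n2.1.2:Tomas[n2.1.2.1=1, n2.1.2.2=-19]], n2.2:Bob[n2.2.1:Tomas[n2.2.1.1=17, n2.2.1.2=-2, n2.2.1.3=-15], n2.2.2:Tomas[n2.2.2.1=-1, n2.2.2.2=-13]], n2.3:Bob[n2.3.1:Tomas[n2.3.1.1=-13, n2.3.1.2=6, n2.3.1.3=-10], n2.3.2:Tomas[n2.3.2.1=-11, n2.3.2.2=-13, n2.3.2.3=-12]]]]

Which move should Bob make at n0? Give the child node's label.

n2

n1.1.1 (Tomas): max(17, -15, 4) = 17
n1.1.2 (Tomas): max(-9, -2) = -2
n1.1 (Bob): min(17, -2) = -2
n1.2.1 (Tomas): max(-6, -12, 13) = 13
n1.2.2 (Tomas): max(19, 6) = 19
n1.2 (Bob): min(13, 19) = 13
n1 (Tomas): max(-2, 13) = 13
n2.1.1 (Tomas): max(13, -14) = 13
n2.1.2 (Tomas): max(1, -19) = 1
n2.1 (Bob): min(13, 1) = 1
n2.2.1 (Tomas): max(17, -2, -15) = 17
n2.2.2 (Tomas): max(-1, -13) = -1
n2.2 (Bob): min(17, -1) = -1
n2.3.1 (Tomas): max(-13, 6, -10) = 6
n2.3.2 (Tomas): max(-11, -13, -12) = -11
n2.3 (Bob): min(6, -11) = -11
n2 (Tomas): max(1, -1, -11) = 1
n0 (Bob): min(13, 1) = 1
Bob at n0 wants the lowest of {n1=13, n2=1}, so chooses n2.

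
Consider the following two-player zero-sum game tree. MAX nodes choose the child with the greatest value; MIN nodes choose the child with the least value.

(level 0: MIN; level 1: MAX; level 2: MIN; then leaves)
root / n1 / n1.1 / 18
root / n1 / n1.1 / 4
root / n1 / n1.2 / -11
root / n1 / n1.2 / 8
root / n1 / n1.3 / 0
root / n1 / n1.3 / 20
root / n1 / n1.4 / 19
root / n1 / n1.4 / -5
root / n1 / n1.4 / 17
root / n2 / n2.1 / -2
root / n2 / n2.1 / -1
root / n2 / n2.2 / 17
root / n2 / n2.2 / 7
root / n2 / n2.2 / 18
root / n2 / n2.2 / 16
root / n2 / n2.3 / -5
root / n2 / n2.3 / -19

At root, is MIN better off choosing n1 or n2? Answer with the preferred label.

n1

n1.1 (MIN): min(18, 4) = 4
n1.2 (MIN): min(-11, 8) = -11
n1.3 (MIN): min(0, 20) = 0
n1.4 (MIN): min(19, -5, 17) = -5
n1 (MAX): max(4, -11, 0, -5) = 4
n2.1 (MIN): min(-2, -1) = -2
n2.2 (MIN): min(17, 7, 18, 16) = 7
n2.3 (MIN): min(-5, -19) = -19
n2 (MAX): max(-2, 7, -19) = 7
MIN prefers the lower value; n1=4, n2=7. n1 is better since 4 < 7.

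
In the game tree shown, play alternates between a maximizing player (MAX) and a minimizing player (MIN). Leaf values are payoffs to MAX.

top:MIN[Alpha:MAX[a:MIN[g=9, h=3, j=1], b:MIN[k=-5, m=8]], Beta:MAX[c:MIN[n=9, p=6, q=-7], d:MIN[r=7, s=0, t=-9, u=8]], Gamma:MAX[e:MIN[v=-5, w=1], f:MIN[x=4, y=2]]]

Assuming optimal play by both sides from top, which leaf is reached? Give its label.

q

a (MIN): min(9, 3, 1) = 1
b (MIN): min(-5, 8) = -5
Alpha (MAX): max(1, -5) = 1
c (MIN): min(9, 6, -7) = -7
d (MIN): min(7, 0, -9, 8) = -9
Beta (MAX): max(-7, -9) = -7
e (MIN): min(-5, 1) = -5
f (MIN): min(4, 2) = 2
Gamma (MAX): max(-5, 2) = 2
top (MIN): min(1, -7, 2) = -7
At top, MIN picks Beta (lowest: -7).
At Beta, MAX picks c (highest: -7).
At c, MIN picks q (lowest: -7).
Terminal value -7.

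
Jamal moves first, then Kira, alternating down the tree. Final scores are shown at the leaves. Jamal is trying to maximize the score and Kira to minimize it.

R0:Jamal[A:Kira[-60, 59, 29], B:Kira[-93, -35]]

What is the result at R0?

A (Kira): min(-60, 59, 29) = -60
B (Kira): min(-93, -35) = -93
R0 (Jamal): max(-60, -93) = -60

-60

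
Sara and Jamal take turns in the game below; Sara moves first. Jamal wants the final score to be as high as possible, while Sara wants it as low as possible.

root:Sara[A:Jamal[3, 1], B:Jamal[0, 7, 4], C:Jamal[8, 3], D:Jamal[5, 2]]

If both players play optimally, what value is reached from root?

3

A (Jamal): max(3, 1) = 3
B (Jamal): max(0, 7, 4) = 7
C (Jamal): max(8, 3) = 8
D (Jamal): max(5, 2) = 5
root (Sara): min(3, 7, 8, 5) = 3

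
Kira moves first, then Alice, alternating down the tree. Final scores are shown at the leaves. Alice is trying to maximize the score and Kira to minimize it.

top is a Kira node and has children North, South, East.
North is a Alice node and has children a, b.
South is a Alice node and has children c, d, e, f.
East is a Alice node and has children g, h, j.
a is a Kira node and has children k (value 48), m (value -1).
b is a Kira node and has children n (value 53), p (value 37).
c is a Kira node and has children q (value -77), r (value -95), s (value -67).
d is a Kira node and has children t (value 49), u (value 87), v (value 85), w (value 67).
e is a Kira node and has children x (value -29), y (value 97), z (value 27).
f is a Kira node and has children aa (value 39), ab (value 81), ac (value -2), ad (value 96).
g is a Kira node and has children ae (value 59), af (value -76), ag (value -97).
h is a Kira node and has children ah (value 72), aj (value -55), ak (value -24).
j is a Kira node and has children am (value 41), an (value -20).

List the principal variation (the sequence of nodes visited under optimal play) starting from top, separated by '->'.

top -> East -> j -> an

a (Kira): min(48, -1) = -1
b (Kira): min(53, 37) = 37
North (Alice): max(-1, 37) = 37
c (Kira): min(-77, -95, -67) = -95
d (Kira): min(49, 87, 85, 67) = 49
e (Kira): min(-29, 97, 27) = -29
f (Kira): min(39, 81, -2, 96) = -2
South (Alice): max(-95, 49, -29, -2) = 49
g (Kira): min(59, -76, -97) = -97
h (Kira): min(72, -55, -24) = -55
j (Kira): min(41, -20) = -20
East (Alice): max(-97, -55, -20) = -20
top (Kira): min(37, 49, -20) = -20
At top, Kira picks East (lowest: -20).
At East, Alice picks j (highest: -20).
At j, Kira picks an (lowest: -20).
Terminal value -20.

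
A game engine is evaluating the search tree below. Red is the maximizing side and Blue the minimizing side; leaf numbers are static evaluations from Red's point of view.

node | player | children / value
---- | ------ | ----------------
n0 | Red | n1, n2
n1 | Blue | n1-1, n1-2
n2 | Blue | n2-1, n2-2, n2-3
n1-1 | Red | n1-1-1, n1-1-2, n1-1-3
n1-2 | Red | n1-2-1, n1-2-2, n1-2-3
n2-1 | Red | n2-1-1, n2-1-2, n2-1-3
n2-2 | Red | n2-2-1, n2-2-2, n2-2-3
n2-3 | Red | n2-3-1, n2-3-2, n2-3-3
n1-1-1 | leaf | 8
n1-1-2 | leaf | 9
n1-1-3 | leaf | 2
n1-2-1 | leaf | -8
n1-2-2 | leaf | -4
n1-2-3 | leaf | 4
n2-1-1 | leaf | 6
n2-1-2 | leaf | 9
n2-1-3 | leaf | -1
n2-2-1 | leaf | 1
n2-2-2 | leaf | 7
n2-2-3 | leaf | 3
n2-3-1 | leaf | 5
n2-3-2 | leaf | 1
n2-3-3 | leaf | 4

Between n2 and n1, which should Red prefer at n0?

n2-1 (Red): max(6, 9, -1) = 9
n2-2 (Red): max(1, 7, 3) = 7
n2-3 (Red): max(5, 1, 4) = 5
n2 (Blue): min(9, 7, 5) = 5
n1-1 (Red): max(8, 9, 2) = 9
n1-2 (Red): max(-8, -4, 4) = 4
n1 (Blue): min(9, 4) = 4
Red prefers the higher value; n2=5, n1=4. n2 is better since 5 > 4.

n2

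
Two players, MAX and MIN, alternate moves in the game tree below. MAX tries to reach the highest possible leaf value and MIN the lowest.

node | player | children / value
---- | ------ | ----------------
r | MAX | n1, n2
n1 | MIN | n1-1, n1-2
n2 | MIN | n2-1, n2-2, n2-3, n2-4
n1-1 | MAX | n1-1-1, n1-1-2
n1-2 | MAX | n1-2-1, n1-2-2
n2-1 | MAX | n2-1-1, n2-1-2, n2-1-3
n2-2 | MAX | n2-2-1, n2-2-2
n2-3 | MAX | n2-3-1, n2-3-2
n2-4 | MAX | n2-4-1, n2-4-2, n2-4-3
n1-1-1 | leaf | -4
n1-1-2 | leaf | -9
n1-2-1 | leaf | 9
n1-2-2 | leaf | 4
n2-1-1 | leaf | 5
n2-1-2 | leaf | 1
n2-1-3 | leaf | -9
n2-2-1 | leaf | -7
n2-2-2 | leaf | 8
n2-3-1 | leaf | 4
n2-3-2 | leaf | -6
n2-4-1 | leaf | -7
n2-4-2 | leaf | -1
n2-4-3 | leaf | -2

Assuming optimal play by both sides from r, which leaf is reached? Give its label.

n2-4-2

n1-1 (MAX): max(-4, -9) = -4
n1-2 (MAX): max(9, 4) = 9
n1 (MIN): min(-4, 9) = -4
n2-1 (MAX): max(5, 1, -9) = 5
n2-2 (MAX): max(-7, 8) = 8
n2-3 (MAX): max(4, -6) = 4
n2-4 (MAX): max(-7, -1, -2) = -1
n2 (MIN): min(5, 8, 4, -1) = -1
r (MAX): max(-4, -1) = -1
At r, MAX picks n2 (highest: -1).
At n2, MIN picks n2-4 (lowest: -1).
At n2-4, MAX picks n2-4-2 (highest: -1).
Terminal value -1.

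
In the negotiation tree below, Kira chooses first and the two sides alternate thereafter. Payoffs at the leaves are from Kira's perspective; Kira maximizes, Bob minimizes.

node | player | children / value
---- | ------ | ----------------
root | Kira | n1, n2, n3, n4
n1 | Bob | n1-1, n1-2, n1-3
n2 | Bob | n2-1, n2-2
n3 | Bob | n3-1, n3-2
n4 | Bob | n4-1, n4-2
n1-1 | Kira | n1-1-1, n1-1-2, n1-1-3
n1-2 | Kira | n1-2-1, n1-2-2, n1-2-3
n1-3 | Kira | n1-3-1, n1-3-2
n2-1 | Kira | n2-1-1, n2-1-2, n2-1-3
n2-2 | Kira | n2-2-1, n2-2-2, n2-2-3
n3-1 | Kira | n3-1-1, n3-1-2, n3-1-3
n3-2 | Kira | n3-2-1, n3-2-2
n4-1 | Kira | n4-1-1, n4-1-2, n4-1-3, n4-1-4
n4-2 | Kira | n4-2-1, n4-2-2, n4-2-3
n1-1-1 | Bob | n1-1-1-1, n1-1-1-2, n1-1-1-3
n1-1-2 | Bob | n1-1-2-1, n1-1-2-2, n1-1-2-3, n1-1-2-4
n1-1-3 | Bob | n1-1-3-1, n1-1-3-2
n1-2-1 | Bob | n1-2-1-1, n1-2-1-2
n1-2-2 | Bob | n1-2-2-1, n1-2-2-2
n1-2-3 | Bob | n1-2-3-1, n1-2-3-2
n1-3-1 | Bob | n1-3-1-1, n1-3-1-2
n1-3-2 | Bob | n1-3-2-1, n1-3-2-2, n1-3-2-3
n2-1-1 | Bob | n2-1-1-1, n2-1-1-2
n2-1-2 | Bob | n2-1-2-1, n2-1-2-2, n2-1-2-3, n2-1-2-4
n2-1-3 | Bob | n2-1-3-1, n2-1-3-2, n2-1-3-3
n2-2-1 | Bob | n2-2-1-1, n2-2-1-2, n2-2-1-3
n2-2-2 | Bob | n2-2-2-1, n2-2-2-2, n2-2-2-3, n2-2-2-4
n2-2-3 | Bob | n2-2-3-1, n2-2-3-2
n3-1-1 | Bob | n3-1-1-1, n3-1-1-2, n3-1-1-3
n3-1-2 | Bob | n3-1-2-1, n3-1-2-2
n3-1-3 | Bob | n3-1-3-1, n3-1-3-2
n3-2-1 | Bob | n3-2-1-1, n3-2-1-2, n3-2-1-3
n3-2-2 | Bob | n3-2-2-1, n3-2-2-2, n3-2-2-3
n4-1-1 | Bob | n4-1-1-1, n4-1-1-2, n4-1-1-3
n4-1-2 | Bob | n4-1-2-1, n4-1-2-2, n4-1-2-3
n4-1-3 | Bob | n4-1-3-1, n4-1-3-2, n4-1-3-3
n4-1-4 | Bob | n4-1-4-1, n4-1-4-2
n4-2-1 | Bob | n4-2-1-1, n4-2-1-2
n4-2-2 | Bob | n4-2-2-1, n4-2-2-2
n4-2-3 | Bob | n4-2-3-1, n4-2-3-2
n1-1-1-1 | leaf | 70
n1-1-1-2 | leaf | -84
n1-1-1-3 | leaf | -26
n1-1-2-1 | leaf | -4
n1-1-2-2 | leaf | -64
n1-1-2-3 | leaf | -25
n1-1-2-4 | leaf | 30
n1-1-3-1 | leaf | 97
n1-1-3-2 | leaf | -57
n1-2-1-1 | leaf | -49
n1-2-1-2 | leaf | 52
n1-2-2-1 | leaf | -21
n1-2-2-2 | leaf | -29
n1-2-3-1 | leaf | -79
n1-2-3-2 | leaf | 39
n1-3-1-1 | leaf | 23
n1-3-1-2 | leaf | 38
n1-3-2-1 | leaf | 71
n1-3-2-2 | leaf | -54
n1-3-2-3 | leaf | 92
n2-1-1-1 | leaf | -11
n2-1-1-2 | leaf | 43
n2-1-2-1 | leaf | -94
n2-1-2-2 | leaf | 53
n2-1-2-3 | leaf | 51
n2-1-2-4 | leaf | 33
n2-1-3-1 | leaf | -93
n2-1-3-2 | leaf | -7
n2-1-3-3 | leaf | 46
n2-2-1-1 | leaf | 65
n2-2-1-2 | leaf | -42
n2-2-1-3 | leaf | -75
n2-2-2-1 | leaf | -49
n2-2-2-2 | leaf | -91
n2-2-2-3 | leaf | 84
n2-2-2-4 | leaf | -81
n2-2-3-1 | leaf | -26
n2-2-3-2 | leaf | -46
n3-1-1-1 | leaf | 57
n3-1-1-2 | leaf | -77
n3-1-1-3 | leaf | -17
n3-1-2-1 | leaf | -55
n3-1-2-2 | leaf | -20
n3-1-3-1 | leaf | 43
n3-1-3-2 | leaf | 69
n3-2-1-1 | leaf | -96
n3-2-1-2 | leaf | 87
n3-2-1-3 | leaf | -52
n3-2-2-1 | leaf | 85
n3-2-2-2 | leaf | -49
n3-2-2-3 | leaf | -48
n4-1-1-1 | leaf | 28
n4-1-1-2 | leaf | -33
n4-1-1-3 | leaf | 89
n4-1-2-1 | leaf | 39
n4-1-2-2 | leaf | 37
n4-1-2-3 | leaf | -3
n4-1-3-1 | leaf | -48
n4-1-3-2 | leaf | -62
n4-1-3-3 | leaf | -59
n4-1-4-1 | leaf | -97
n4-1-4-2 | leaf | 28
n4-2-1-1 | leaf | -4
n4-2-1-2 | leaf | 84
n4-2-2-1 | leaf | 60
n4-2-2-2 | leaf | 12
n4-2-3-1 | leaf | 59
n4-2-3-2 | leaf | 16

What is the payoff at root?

-3

n1-1-1 (Bob): min(70, -84, -26) = -84
n1-1-2 (Bob): min(-4, -64, -25, 30) = -64
n1-1-3 (Bob): min(97, -57) = -57
n1-1 (Kira): max(-84, -64, -57) = -57
n1-2-1 (Bob): min(-49, 52) = -49
n1-2-2 (Bob): min(-21, -29) = -29
n1-2-3 (Bob): min(-79, 39) = -79
n1-2 (Kira): max(-49, -29, -79) = -29
n1-3-1 (Bob): min(23, 38) = 23
n1-3-2 (Bob): min(71, -54, 92) = -54
n1-3 (Kira): max(23, -54) = 23
n1 (Bob): min(-57, -29, 23) = -57
n2-1-1 (Bob): min(-11, 43) = -11
n2-1-2 (Bob): min(-94, 53, 51, 33) = -94
n2-1-3 (Bob): min(-93, -7, 46) = -93
n2-1 (Kira): max(-11, -94, -93) = -11
n2-2-1 (Bob): min(65, -42, -75) = -75
n2-2-2 (Bob): min(-49, -91, 84, -81) = -91
n2-2-3 (Bob): min(-26, -46) = -46
n2-2 (Kira): max(-75, -91, -46) = -46
n2 (Bob): min(-11, -46) = -46
n3-1-1 (Bob): min(57, -77, -17) = -77
n3-1-2 (Bob): min(-55, -20) = -55
n3-1-3 (Bob): min(43, 69) = 43
n3-1 (Kira): max(-77, -55, 43) = 43
n3-2-1 (Bob): min(-96, 87, -52) = -96
n3-2-2 (Bob): min(85, -49, -48) = -49
n3-2 (Kira): max(-96, -49) = -49
n3 (Bob): min(43, -49) = -49
n4-1-1 (Bob): min(28, -33, 89) = -33
n4-1-2 (Bob): min(39, 37, -3) = -3
n4-1-3 (Bob): min(-48, -62, -59) = -62
n4-1-4 (Bob): min(-97, 28) = -97
n4-1 (Kira): max(-33, -3, -62, -97) = -3
n4-2-1 (Bob): min(-4, 84) = -4
n4-2-2 (Bob): min(60, 12) = 12
n4-2-3 (Bob): min(59, 16) = 16
n4-2 (Kira): max(-4, 12, 16) = 16
n4 (Bob): min(-3, 16) = -3
root (Kira): max(-57, -46, -49, -3) = -3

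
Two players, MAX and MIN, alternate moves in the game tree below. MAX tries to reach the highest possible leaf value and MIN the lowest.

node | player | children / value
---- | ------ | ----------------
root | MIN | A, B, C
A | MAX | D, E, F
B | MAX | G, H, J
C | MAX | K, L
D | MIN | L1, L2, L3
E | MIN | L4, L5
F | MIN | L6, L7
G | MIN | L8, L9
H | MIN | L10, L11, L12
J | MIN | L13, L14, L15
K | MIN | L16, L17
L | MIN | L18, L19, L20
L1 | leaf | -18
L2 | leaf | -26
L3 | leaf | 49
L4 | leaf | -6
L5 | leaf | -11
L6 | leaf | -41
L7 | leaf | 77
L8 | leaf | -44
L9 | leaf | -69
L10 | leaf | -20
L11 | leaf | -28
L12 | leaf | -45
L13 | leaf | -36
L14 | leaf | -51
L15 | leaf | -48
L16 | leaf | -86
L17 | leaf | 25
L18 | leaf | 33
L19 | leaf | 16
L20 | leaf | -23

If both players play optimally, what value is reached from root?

D (MIN): min(-18, -26, 49) = -26
E (MIN): min(-6, -11) = -11
F (MIN): min(-41, 77) = -41
A (MAX): max(-26, -11, -41) = -11
G (MIN): min(-44, -69) = -69
H (MIN): min(-20, -28, -45) = -45
J (MIN): min(-36, -51, -48) = -51
B (MAX): max(-69, -45, -51) = -45
K (MIN): min(-86, 25) = -86
L (MIN): min(33, 16, -23) = -23
C (MAX): max(-86, -23) = -23
root (MIN): min(-11, -45, -23) = -45

-45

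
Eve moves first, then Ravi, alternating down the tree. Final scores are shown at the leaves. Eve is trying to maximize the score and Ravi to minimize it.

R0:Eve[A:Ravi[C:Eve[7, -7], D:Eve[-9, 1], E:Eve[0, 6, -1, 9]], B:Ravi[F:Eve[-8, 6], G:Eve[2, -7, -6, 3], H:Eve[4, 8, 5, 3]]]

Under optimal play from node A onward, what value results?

1

C (Eve): max(7, -7) = 7
D (Eve): max(-9, 1) = 1
E (Eve): max(0, 6, -1, 9) = 9
A (Ravi): min(7, 1, 9) = 1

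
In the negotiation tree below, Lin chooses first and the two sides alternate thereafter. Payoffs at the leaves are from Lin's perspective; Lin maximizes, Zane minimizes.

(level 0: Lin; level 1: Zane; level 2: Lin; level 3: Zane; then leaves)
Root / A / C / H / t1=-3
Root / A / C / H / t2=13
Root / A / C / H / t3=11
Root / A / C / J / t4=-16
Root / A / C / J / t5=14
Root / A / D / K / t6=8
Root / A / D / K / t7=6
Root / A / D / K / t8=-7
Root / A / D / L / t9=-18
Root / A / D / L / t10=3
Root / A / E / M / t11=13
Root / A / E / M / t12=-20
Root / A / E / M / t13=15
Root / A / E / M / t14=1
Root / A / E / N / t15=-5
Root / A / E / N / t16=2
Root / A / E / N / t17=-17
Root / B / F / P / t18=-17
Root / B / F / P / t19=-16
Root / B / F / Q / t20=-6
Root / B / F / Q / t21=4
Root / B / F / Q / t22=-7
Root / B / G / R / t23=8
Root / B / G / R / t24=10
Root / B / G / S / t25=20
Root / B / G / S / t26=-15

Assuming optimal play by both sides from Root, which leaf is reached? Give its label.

t22

H (Zane): min(-3, 13, 11) = -3
J (Zane): min(-16, 14) = -16
C (Lin): max(-3, -16) = -3
K (Zane): min(8, 6, -7) = -7
L (Zane): min(-18, 3) = -18
D (Lin): max(-7, -18) = -7
M (Zane): min(13, -20, 15, 1) = -20
N (Zane): min(-5, 2, -17) = -17
E (Lin): max(-20, -17) = -17
A (Zane): min(-3, -7, -17) = -17
P (Zane): min(-17, -16) = -17
Q (Zane): min(-6, 4, -7) = -7
F (Lin): max(-17, -7) = -7
R (Zane): min(8, 10) = 8
S (Zane): min(20, -15) = -15
G (Lin): max(8, -15) = 8
B (Zane): min(-7, 8) = -7
Root (Lin): max(-17, -7) = -7
At Root, Lin picks B (highest: -7).
At B, Zane picks F (lowest: -7).
At F, Lin picks Q (highest: -7).
At Q, Zane picks t22 (lowest: -7).
Terminal value -7.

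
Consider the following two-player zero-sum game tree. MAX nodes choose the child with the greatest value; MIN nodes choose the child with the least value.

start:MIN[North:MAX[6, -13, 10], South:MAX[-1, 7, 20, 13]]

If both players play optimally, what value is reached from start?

North (MAX): max(6, -13, 10) = 10
South (MAX): max(-1, 7, 20, 13) = 20
start (MIN): min(10, 20) = 10

10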